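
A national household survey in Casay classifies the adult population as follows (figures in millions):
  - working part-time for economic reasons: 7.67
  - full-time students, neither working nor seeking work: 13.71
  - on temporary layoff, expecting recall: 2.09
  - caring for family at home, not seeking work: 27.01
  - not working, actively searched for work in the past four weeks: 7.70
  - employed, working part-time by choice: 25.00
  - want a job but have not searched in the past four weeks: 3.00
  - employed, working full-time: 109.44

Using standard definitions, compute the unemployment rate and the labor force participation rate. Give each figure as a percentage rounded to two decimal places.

Unemployment rate ≈ 6.45%; labor force participation rate ≈ 77.65%.

Employed = 7.67 + 25.00 + 109.44 = 142.11 million (anyone who worked, including part-time for economic reasons, counts as employed).
Unemployed = 2.09 + 7.70 = 9.79 million (jobless and actively searching, or on temporary layoff).
Labor force = 142.11 + 9.79 = 151.90 million.
Not in labor force = 13.71 + 27.01 + 3.00 = 43.72 million (those not working and not actively searching are outside the labor force — including those who want a job but have given up searching).
Civilian working-age population = 151.90 + 43.72 = 195.62 million.
Unemployment rate = 9.79 / 151.90 = 6.45%.
Labor force participation rate = 151.90 / 195.62 = 77.65%.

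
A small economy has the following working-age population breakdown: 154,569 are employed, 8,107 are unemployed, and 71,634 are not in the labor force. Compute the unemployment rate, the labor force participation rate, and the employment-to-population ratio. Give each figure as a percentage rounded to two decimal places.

Unemployment rate ≈ 4.98%; labor force participation rate ≈ 69.43%; employment-population ratio ≈ 65.97%.

Labor force = employed + unemployed = 154,569 + 8,107 = 162,676.
Working-age population = 162,676 + 71,634 = 234,310.
Unemployment rate = 8,107 / 162,676 = 4.98%.
Labor force participation rate = 162,676 / 234,310 = 69.43%.
Employment-population ratio = 154,569 / 234,310 = 65.97%.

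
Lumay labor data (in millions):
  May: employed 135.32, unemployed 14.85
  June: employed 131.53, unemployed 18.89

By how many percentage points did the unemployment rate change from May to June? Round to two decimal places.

The unemployment rate changed by +2.67 percentage points.

May: labor force = 135.32 + 14.85 = 150.17; u = 14.85/150.17 = 9.89%.
June: labor force = 131.53 + 18.89 = 150.42; u = 18.89/150.42 = 12.56%.
Change = 12.56% − 9.89% = +2.67 pp.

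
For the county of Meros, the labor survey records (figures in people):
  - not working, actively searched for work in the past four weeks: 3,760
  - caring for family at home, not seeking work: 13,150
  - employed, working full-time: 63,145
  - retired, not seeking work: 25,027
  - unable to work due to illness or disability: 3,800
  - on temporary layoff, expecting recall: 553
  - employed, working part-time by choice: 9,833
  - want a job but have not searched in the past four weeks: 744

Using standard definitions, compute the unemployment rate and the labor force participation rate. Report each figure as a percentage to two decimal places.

Employed = 63,145 + 9,833 = 72,978.
Unemployed = 3,760 + 553 = 4,313 (jobless and actively searching, or on temporary layoff).
Labor force = 72,978 + 4,313 = 77,291.
Not in labor force = 13,150 + 25,027 + 3,800 + 744 = 42,721 (those not working and not actively searching are outside the labor force — including those who want a job but have given up searching).
Civilian working-age population = 77,291 + 42,721 = 120,012.
Unemployment rate = 4,313 / 77,291 = 5.58%.
Labor force participation rate = 77,291 / 120,012 = 64.40%.

Unemployment rate ≈ 5.58%; labor force participation rate ≈ 64.40%.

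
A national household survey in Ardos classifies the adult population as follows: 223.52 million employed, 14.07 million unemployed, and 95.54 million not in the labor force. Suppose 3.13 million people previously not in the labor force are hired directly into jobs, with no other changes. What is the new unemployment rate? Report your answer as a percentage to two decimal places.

Initially, labor force = 223.52 + 14.07 = 237.59 million, so u = 14.07/237.59 = 5.92%.
After the change, employed and labor force both rise by 3.13; unemployed unchanged → E = 226.65, U = 14.07, labor force = 240.72 million.
New unemployment rate = 14.07 / 240.72 = 5.84%.

New unemployment rate ≈ 5.84%.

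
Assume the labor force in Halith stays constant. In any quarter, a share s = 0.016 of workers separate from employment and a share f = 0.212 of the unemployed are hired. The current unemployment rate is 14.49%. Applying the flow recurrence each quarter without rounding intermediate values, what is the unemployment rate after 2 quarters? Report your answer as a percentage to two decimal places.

Unemployment rate after two quarters ≈ 11.47%.

With a fixed labor force, u_{t+1} = u_t + s·(1−u_t) − f·u_t = u_t·(1−s−f) + s.
Here 1−s−f = 0.772 and s = 0.016.
u_1 = 0.144900 × 0.772 + 0.016 = 0.127863.
u_2 = 0.127863 × 0.772 + 0.016 = 0.114710.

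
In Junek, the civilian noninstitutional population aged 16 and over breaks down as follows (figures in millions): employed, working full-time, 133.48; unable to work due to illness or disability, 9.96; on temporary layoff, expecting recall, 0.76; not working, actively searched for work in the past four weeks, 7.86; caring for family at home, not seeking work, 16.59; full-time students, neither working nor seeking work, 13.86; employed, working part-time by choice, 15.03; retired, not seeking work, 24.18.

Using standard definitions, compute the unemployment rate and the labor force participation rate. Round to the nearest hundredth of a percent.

Unemployment rate ≈ 5.49%; labor force participation rate ≈ 70.87%.

Employed = 133.48 + 15.03 = 148.51 million.
Unemployed = 0.76 + 7.86 = 8.62 million (jobless and actively searching, or on temporary layoff).
Labor force = 148.51 + 8.62 = 157.13 million.
Not in labor force = 9.96 + 16.59 + 13.86 + 24.18 = 64.59 million (those not working and not actively searching are outside the labor force).
Civilian working-age population = 157.13 + 64.59 = 221.72 million.
Unemployment rate = 8.62 / 157.13 = 5.49%.
Labor force participation rate = 157.13 / 221.72 = 70.87%.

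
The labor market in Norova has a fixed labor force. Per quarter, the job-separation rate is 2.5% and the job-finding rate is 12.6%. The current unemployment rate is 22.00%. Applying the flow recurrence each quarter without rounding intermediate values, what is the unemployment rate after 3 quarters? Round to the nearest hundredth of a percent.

Unemployment rate after three quarters ≈ 19.89%.

With a fixed labor force, u_{t+1} = u_t + s·(1−u_t) − f·u_t = u_t·(1−s−f) + s.
Here 1−s−f = 0.849 and s = 0.025.
u_1 = 0.220000 × 0.849 + 0.025 = 0.211780.
u_2 = 0.211780 × 0.849 + 0.025 = 0.204801.
u_3 = 0.204801 × 0.849 + 0.025 = 0.198876.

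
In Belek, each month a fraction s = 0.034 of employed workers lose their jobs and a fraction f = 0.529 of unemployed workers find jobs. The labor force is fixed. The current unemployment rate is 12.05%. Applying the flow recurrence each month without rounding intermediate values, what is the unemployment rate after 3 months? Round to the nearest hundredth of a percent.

With a fixed labor force, u_{t+1} = u_t + s·(1−u_t) − f·u_t = u_t·(1−s−f) + s.
Here 1−s−f = 0.437 and s = 0.034.
u_1 = 0.120500 × 0.437 + 0.034 = 0.086658.
u_2 = 0.086658 × 0.437 + 0.034 = 0.071870.
u_3 = 0.071870 × 0.437 + 0.034 = 0.065407.

Unemployment rate after three months ≈ 6.54%.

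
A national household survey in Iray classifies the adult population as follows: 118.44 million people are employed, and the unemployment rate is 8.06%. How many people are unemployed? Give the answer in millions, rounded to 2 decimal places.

Let U be the number unemployed. The labor force is E + U, and U/(E+U) = 0.0806.
So U = 0.0806 × 118.44 / (1 − 0.0806) = 9.5463 / 0.9194 ≈ 10.38 million.

About 10.38 million are unemployed.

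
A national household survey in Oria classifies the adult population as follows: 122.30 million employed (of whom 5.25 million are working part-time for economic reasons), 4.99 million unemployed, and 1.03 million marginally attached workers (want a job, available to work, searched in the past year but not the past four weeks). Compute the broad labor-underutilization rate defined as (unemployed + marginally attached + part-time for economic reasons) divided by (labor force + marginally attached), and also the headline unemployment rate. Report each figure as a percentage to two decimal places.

Broad underutilization rate ≈ 8.78%; headline unemployment rate ≈ 3.92%.

Labor force = 122.30 + 4.99 = 127.29 million.
Numerator = 4.99 + 1.03 + 5.25 = 11.27 million.
Denominator = 127.29 + 1.03 = 128.32 million.
Broad rate = 11.27 / 128.32 = 8.78%.
Headline unemployment rate = 4.99 / 127.29 = 3.92%.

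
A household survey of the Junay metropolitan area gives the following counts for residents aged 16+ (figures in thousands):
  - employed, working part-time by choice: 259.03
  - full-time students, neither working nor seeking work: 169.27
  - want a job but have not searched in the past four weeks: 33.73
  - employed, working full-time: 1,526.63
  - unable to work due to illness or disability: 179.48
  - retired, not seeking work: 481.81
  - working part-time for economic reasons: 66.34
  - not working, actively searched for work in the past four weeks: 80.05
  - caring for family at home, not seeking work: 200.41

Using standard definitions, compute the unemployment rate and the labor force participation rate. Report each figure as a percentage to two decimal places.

Employed = 259.03 + 1,526.63 + 66.34 = 1,852.00 thousand (anyone who worked, including part-time for economic reasons, counts as employed).
Unemployed = 80.05 thousand.
Labor force = 1,852.00 + 80.05 = 1,932.05 thousand.
Not in labor force = 169.27 + 33.73 + 179.48 + 481.81 + 200.41 = 1,064.70 thousand (those not working and not actively searching are outside the labor force — including those who want a job but have given up searching).
Civilian working-age population = 1,932.05 + 1,064.70 = 2,996.75 thousand.
Unemployment rate = 80.05 / 1,932.05 = 4.14%.
Labor force participation rate = 1,932.05 / 2,996.75 = 64.47%.

Unemployment rate ≈ 4.14%; labor force participation rate ≈ 64.47%.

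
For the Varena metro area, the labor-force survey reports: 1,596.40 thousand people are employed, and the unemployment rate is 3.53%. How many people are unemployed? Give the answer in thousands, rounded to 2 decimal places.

About 58.41 thousand are unemployed.

Let U be the number unemployed. The labor force is E + U, and U/(E+U) = 0.0353.
So U = 0.0353 × 1,596.40 / (1 − 0.0353) = 56.3529 / 0.9647 ≈ 58.41 thousand.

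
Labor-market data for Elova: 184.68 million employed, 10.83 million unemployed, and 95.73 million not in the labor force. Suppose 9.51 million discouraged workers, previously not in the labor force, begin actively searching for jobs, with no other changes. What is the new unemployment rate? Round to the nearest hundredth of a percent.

Initially, labor force = 184.68 + 10.83 = 195.51 million, so u = 10.83/195.51 = 5.54%.
After the change, unemployed and labor force both rise by 9.51 → E = 184.68, U = 20.34, labor force = 205.02 million.
New unemployment rate = 20.34 / 205.02 = 9.92%.

New unemployment rate ≈ 9.92%.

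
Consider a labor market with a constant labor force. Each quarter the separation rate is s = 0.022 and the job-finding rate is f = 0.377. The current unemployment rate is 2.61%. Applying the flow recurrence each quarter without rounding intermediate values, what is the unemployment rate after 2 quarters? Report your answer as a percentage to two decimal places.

Unemployment rate after two quarters ≈ 4.46%.

With a fixed labor force, u_{t+1} = u_t + s·(1−u_t) − f·u_t = u_t·(1−s−f) + s.
Here 1−s−f = 0.601 and s = 0.022.
u_1 = 0.026100 × 0.601 + 0.022 = 0.037686.
u_2 = 0.037686 × 0.601 + 0.022 = 0.044649.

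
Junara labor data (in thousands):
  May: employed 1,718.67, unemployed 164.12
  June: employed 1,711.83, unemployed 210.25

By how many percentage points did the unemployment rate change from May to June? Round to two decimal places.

May: labor force = 1,718.67 + 164.12 = 1,882.79; u = 164.12/1,882.79 = 8.72%.
June: labor force = 1,711.83 + 210.25 = 1,922.08; u = 210.25/1,922.08 = 10.94%.
Change = 10.94% − 8.72% = +2.22 pp.

The unemployment rate changed by +2.22 percentage points.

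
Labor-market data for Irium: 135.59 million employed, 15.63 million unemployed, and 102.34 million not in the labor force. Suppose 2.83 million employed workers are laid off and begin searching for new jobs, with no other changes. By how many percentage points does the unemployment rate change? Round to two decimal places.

The unemployment rate changes by +1.87 percentage points.

Initially, labor force = 135.59 + 15.63 = 151.22 million, so u = 15.63/151.22 = 10.34%.
After the change, employed falls and unemployed rises by 2.83; labor force unchanged → E = 132.76, U = 18.46, labor force = 151.22 million.
New unemployment rate = 18.46 / 151.22 = 12.21%.
Change = 12.21% − 10.34% = +1.87 percentage points.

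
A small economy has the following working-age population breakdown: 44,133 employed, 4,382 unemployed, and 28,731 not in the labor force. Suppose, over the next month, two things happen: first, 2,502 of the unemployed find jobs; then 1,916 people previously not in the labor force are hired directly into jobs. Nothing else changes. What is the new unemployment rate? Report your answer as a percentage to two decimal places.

Initially, labor force = 44,133 + 4,382 = 48,515, so u = 4,382/48,515 = 9.03%.
After the first change, unemployed falls and employed rises by 2,502; labor force unchanged → E = 46,635, U = 1,880, labor force = 48,515.
After the second change, employed and labor force both rise by 1,916; unemployed unchanged → E = 48,551, U = 1,880, labor force = 50,431.
New unemployment rate = 1,880 / 50,431 = 3.73%.

New unemployment rate ≈ 3.73%.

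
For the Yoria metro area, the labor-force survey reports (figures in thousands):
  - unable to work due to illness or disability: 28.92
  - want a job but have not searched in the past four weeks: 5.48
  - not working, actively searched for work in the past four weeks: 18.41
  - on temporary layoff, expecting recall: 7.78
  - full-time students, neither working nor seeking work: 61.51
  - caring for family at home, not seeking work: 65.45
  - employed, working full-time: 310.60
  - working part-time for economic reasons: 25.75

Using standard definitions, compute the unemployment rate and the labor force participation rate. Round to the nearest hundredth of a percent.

Unemployment rate ≈ 7.22%; labor force participation rate ≈ 69.20%.

Employed = 310.60 + 25.75 = 336.35 thousand (anyone who worked, including part-time for economic reasons, counts as employed).
Unemployed = 18.41 + 7.78 = 26.19 thousand (jobless and actively searching, or on temporary layoff).
Labor force = 336.35 + 26.19 = 362.54 thousand.
Not in labor force = 28.92 + 5.48 + 61.51 + 65.45 = 161.36 thousand (those not working and not actively searching are outside the labor force — including those who want a job but have given up searching).
Civilian working-age population = 362.54 + 161.36 = 523.90 thousand.
Unemployment rate = 26.19 / 362.54 = 7.22%.
Labor force participation rate = 362.54 / 523.90 = 69.20%.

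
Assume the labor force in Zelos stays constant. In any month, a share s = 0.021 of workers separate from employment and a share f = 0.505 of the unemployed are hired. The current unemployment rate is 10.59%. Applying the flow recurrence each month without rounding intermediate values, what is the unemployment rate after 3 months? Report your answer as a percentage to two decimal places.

Unemployment rate after three months ≈ 4.70%.

With a fixed labor force, u_{t+1} = u_t + s·(1−u_t) − f·u_t = u_t·(1−s−f) + s.
Here 1−s−f = 0.474 and s = 0.021.
u_1 = 0.105900 × 0.474 + 0.021 = 0.071197.
u_2 = 0.071197 × 0.474 + 0.021 = 0.054747.
u_3 = 0.054747 × 0.474 + 0.021 = 0.046950.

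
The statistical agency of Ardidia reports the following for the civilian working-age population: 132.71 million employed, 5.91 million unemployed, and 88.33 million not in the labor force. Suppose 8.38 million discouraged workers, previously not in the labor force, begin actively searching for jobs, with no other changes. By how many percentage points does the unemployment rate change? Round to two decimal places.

The unemployment rate changes by +5.46 percentage points.

Initially, labor force = 132.71 + 5.91 = 138.62 million, so u = 5.91/138.62 = 4.26%.
After the change, unemployed and labor force both rise by 8.38 → E = 132.71, U = 14.29, labor force = 147.00 million.
New unemployment rate = 14.29 / 147.00 = 9.72%.
Change = 9.72% − 4.26% = +5.46 percentage points.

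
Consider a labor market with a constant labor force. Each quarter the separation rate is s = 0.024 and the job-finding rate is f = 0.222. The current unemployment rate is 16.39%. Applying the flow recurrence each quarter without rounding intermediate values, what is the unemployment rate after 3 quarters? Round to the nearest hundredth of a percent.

With a fixed labor force, u_{t+1} = u_t + s·(1−u_t) − f·u_t = u_t·(1−s−f) + s.
Here 1−s−f = 0.754 and s = 0.024.
u_1 = 0.163900 × 0.754 + 0.024 = 0.147581.
u_2 = 0.147581 × 0.754 + 0.024 = 0.135276.
u_3 = 0.135276 × 0.754 + 0.024 = 0.125998.

Unemployment rate after three quarters ≈ 12.60%.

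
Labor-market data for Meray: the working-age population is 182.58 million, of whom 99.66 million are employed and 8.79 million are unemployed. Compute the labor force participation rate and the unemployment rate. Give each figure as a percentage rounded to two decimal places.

Labor force participation rate ≈ 59.40%; unemployment rate ≈ 8.11%.

Labor force = employed + unemployed = 99.66 + 8.79 = 108.45 million.
Unemployment rate = 8.79 / 108.45 = 8.11%.
Labor force participation rate = 108.45 / 182.58 = 59.40%.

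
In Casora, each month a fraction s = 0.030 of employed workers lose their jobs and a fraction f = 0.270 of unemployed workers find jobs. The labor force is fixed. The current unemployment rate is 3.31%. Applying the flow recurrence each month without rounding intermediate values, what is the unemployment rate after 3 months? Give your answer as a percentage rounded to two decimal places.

With a fixed labor force, u_{t+1} = u_t + s·(1−u_t) − f·u_t = u_t·(1−s−f) + s.
Here 1−s−f = 0.700 and s = 0.030.
u_1 = 0.033100 × 0.700 + 0.030 = 0.053170.
u_2 = 0.053170 × 0.700 + 0.030 = 0.067219.
u_3 = 0.067219 × 0.700 + 0.030 = 0.077053.

Unemployment rate after three months ≈ 7.71%.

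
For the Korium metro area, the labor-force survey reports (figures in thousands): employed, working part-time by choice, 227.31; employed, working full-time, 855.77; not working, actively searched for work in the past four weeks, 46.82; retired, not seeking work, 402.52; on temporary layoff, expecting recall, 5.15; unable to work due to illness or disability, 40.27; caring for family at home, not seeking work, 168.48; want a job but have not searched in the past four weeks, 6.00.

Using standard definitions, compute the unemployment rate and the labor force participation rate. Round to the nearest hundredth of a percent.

Employed = 227.31 + 855.77 = 1,083.08 thousand.
Unemployed = 46.82 + 5.15 = 51.97 thousand (jobless and actively searching, or on temporary layoff).
Labor force = 1,083.08 + 51.97 = 1,135.05 thousand.
Not in labor force = 402.52 + 40.27 + 168.48 + 6.00 = 617.27 thousand (those not working and not actively searching are outside the labor force — including those who want a job but have given up searching).
Civilian working-age population = 1,135.05 + 617.27 = 1,752.32 thousand.
Unemployment rate = 51.97 / 1,135.05 = 4.58%.
Labor force participation rate = 1,135.05 / 1,752.32 = 64.77%.

Unemployment rate ≈ 4.58%; labor force participation rate ≈ 64.77%.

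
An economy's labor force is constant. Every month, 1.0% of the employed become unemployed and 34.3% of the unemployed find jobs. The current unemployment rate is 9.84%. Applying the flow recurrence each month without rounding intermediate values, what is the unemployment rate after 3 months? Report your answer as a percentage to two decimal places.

With a fixed labor force, u_{t+1} = u_t + s·(1−u_t) − f·u_t = u_t·(1−s−f) + s.
Here 1−s−f = 0.647 and s = 0.010.
u_1 = 0.098400 × 0.647 + 0.010 = 0.073665.
u_2 = 0.073665 × 0.647 + 0.010 = 0.057661.
u_3 = 0.057661 × 0.647 + 0.010 = 0.047307.

Unemployment rate after three months ≈ 4.73%.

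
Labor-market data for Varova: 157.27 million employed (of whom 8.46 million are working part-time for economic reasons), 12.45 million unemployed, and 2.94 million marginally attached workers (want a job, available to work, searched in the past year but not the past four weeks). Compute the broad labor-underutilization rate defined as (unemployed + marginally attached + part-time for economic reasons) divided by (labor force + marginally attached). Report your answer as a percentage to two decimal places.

Broad underutilization rate ≈ 13.81%.

Labor force = 157.27 + 12.45 = 169.72 million.
Numerator = 12.45 + 2.94 + 8.46 = 23.85 million.
Denominator = 169.72 + 2.94 = 172.66 million.
Broad rate = 23.85 / 172.66 = 13.81%.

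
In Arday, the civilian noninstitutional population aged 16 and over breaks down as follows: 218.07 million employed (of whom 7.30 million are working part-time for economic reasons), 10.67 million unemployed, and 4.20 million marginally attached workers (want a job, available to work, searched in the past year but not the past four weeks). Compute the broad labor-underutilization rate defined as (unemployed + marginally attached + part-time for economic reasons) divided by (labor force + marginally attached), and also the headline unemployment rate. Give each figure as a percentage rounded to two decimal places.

Broad underutilization rate ≈ 9.52%; headline unemployment rate ≈ 4.66%.

Labor force = 218.07 + 10.67 = 228.74 million.
Numerator = 10.67 + 4.20 + 7.30 = 22.17 million.
Denominator = 228.74 + 4.20 = 232.94 million.
Broad rate = 22.17 / 232.94 = 9.52%.
Headline unemployment rate = 10.67 / 228.74 = 4.66%.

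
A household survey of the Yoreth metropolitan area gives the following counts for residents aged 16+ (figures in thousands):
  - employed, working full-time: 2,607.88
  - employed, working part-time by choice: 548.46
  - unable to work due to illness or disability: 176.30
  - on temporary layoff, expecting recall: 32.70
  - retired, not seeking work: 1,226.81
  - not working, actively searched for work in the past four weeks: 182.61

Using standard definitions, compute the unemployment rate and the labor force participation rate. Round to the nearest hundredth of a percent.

Unemployment rate ≈ 6.39%; labor force participation rate ≈ 70.61%.

Employed = 2,607.88 + 548.46 = 3,156.34 thousand.
Unemployed = 32.70 + 182.61 = 215.31 thousand (jobless and actively searching, or on temporary layoff).
Labor force = 3,156.34 + 215.31 = 3,371.65 thousand.
Not in labor force = 176.30 + 1,226.81 = 1,403.11 thousand (those not working and not actively searching are outside the labor force).
Civilian working-age population = 3,371.65 + 1,403.11 = 4,774.76 thousand.
Unemployment rate = 215.31 / 3,371.65 = 6.39%.
Labor force participation rate = 3,371.65 / 4,774.76 = 70.61%.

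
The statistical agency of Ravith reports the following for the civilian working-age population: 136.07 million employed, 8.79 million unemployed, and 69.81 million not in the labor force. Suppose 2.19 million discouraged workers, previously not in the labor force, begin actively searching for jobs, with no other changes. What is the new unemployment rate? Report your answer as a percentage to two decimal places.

Initially, labor force = 136.07 + 8.79 = 144.86 million, so u = 8.79/144.86 = 6.07%.
After the change, unemployed and labor force both rise by 2.19 → E = 136.07, U = 10.98, labor force = 147.05 million.
New unemployment rate = 10.98 / 147.05 = 7.47%.

New unemployment rate ≈ 7.47%.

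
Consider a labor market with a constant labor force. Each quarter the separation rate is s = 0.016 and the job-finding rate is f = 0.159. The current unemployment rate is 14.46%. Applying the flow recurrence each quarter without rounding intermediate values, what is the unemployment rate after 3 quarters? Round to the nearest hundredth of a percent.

Unemployment rate after three quarters ≈ 12.13%.

With a fixed labor force, u_{t+1} = u_t + s·(1−u_t) − f·u_t = u_t·(1−s−f) + s.
Here 1−s−f = 0.825 and s = 0.016.
u_1 = 0.144600 × 0.825 + 0.016 = 0.135295.
u_2 = 0.135295 × 0.825 + 0.016 = 0.127618.
u_3 = 0.127618 × 0.825 + 0.016 = 0.121285.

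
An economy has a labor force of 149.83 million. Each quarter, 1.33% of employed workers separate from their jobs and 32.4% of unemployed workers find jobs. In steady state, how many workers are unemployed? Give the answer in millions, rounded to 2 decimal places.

Steady-state unemployment rate u* = s/(s+f) = 1.33/(1.33+32.4) = 0.039431.
Unemployed = u* × labor force = 0.039431 × 149.83 ≈ 5.91 million.

About 5.91 million are unemployed in steady state.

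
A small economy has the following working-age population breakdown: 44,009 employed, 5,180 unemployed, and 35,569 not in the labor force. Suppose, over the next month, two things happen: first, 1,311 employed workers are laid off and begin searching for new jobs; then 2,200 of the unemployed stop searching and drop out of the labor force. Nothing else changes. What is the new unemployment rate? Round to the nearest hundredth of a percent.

New unemployment rate ≈ 9.13%.

Initially, labor force = 44,009 + 5,180 = 49,189, so u = 5,180/49,189 = 10.53%.
After the first change, employed falls and unemployed rises by 1,311; labor force unchanged → E = 42,698, U = 6,491, labor force = 49,189.
After the second change, unemployed and labor force both fall by 2,200 → E = 42,698, U = 4,291, labor force = 46,989.
New unemployment rate = 4,291 / 46,989 = 9.13%.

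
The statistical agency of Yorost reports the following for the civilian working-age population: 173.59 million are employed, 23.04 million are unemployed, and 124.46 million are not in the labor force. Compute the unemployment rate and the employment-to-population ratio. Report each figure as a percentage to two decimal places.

Unemployment rate ≈ 11.72%; employment-population ratio ≈ 54.06%.

Labor force = employed + unemployed = 173.59 + 23.04 = 196.63 million.
Working-age population = 196.63 + 124.46 = 321.09 million.
Unemployment rate = 23.04 / 196.63 = 11.72%.
Employment-population ratio = 173.59 / 321.09 = 54.06%.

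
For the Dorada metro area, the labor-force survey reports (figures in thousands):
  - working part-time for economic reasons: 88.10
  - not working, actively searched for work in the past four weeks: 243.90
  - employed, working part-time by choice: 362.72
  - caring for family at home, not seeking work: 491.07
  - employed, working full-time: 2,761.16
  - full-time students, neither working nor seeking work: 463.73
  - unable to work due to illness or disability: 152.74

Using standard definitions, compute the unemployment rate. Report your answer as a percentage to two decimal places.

Employed = 88.10 + 362.72 + 2,761.16 = 3,211.98 thousand (anyone who worked, including part-time for economic reasons, counts as employed).
Unemployed = 243.90 thousand.
Labor force = 3,211.98 + 243.90 = 3,455.88 thousand.
Unemployment rate = 243.90 / 3,455.88 = 7.06%.

Unemployment rate ≈ 7.06%.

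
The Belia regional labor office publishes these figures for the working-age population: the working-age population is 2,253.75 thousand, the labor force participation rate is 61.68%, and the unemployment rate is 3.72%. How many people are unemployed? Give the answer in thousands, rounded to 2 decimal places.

Labor force = 0.6168 × 2,253.75 = 1,390.11 thousand.
Unemployed = 0.0372 × 1,390.11 ≈ 51.71 thousand.

About 51.71 thousand are unemployed.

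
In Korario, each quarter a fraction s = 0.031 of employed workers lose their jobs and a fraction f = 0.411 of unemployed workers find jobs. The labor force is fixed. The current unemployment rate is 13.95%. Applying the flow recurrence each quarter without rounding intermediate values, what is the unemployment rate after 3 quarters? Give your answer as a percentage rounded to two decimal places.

With a fixed labor force, u_{t+1} = u_t + s·(1−u_t) − f·u_t = u_t·(1−s−f) + s.
Here 1−s−f = 0.558 and s = 0.031.
u_1 = 0.139500 × 0.558 + 0.031 = 0.108841.
u_2 = 0.108841 × 0.558 + 0.031 = 0.091733.
u_3 = 0.091733 × 0.558 + 0.031 = 0.082187.

Unemployment rate after three quarters ≈ 8.22%.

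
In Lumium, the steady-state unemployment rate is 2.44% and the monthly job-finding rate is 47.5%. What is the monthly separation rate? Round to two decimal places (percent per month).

From u* = s/(s+f): s = u·f/(1−u).
s = 0.0244 × 47.5 / (1 − 0.0244) = 1.1590 / 0.9756 ≈ 1.19% per month.

Separation rate ≈ 1.19% per month.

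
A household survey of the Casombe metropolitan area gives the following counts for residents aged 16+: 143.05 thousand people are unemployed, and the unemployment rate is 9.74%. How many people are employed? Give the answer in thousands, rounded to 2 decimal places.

Labor force = U / u = 143.05 / 0.0974 ≈ 1,468.69 thousand.
Employed = labor force − unemployed = 1,468.69 − 143.05 = 1,325.64 thousand.

About 1,325.64 thousand are employed.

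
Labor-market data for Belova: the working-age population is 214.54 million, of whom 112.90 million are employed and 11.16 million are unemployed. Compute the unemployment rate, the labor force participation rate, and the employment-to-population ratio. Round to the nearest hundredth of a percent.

Unemployment rate ≈ 9.00%; labor force participation rate ≈ 57.83%; employment-population ratio ≈ 52.62%.

Labor force = employed + unemployed = 112.90 + 11.16 = 124.06 million.
Unemployment rate = 11.16 / 124.06 = 9.00%.
Labor force participation rate = 124.06 / 214.54 = 57.83%.
Employment-population ratio = 112.90 / 214.54 = 52.62%.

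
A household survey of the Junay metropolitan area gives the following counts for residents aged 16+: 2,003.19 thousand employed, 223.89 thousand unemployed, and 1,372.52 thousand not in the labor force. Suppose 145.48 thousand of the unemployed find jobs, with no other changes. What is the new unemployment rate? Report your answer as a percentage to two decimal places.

Initially, labor force = 2,003.19 + 223.89 = 2,227.08 thousand, so u = 223.89/2,227.08 = 10.05%.
After the change, unemployed falls and employed rises by 145.48; labor force unchanged → E = 2,148.67, U = 78.41, labor force = 2,227.08 thousand.
New unemployment rate = 78.41 / 2,227.08 = 3.52%.

New unemployment rate ≈ 3.52%.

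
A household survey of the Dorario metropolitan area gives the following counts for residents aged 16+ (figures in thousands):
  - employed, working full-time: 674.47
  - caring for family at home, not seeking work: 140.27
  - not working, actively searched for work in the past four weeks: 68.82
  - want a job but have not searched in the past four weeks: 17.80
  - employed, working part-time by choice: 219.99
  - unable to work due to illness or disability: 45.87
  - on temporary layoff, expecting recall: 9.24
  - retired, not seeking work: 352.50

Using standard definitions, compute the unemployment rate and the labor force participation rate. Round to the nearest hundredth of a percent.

Unemployment rate ≈ 8.03%; labor force participation rate ≈ 63.61%.

Employed = 674.47 + 219.99 = 894.46 thousand.
Unemployed = 68.82 + 9.24 = 78.06 thousand (jobless and actively searching, or on temporary layoff).
Labor force = 894.46 + 78.06 = 972.52 thousand.
Not in labor force = 140.27 + 17.80 + 45.87 + 352.50 = 556.44 thousand (those not working and not actively searching are outside the labor force — including those who want a job but have given up searching).
Civilian working-age population = 972.52 + 556.44 = 1,528.96 thousand.
Unemployment rate = 78.06 / 972.52 = 8.03%.
Labor force participation rate = 972.52 / 1,528.96 = 63.61%.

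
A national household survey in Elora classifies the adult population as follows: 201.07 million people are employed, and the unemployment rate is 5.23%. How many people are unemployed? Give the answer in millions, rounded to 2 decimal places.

Let U be the number unemployed. The labor force is E + U, and U/(E+U) = 0.0523.
So U = 0.0523 × 201.07 / (1 − 0.0523) = 10.5160 / 0.9477 ≈ 11.10 million.

About 11.10 million are unemployed.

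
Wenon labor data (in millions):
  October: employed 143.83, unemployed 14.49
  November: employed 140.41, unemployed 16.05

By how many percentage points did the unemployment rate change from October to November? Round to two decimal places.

The unemployment rate changed by +1.11 percentage points.

October: labor force = 143.83 + 14.49 = 158.32; u = 14.49/158.32 = 9.15%.
November: labor force = 140.41 + 16.05 = 156.46; u = 16.05/156.46 = 10.26%.
Change = 10.26% − 9.15% = +1.11 pp.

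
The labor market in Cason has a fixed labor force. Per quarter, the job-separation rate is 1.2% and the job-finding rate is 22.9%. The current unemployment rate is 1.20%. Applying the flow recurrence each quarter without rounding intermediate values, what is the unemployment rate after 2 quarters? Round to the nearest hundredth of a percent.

Unemployment rate after two quarters ≈ 2.80%.

With a fixed labor force, u_{t+1} = u_t + s·(1−u_t) − f·u_t = u_t·(1−s−f) + s.
Here 1−s−f = 0.759 and s = 0.012.
u_1 = 0.012000 × 0.759 + 0.012 = 0.021108.
u_2 = 0.021108 × 0.759 + 0.012 = 0.028021.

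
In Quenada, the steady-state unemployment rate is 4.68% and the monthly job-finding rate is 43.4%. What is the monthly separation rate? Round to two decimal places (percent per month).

From u* = s/(s+f): s = u·f/(1−u).
s = 0.0468 × 43.4 / (1 − 0.0468) = 2.0311 / 0.9532 ≈ 2.13% per month.

Separation rate ≈ 2.13% per month.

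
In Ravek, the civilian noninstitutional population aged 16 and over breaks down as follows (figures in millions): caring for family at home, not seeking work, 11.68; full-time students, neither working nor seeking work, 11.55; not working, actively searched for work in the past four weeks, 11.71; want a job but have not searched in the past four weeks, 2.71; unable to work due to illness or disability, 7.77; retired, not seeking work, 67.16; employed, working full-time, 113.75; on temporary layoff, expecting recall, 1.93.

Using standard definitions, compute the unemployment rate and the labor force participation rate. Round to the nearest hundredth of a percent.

Employed = 113.75 million.
Unemployed = 11.71 + 1.93 = 13.64 million (jobless and actively searching, or on temporary layoff).
Labor force = 113.75 + 13.64 = 127.39 million.
Not in labor force = 11.68 + 11.55 + 2.71 + 7.77 + 67.16 = 100.87 million (those not working and not actively searching are outside the labor force — including those who want a job but have given up searching).
Civilian working-age population = 127.39 + 100.87 = 228.26 million.
Unemployment rate = 13.64 / 127.39 = 10.71%.
Labor force participation rate = 127.39 / 228.26 = 55.81%.

Unemployment rate ≈ 10.71%; labor force participation rate ≈ 55.81%.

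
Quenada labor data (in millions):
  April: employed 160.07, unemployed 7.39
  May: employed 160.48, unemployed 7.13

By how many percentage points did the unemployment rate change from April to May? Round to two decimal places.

April: labor force = 160.07 + 7.39 = 167.46; u = 7.39/167.46 = 4.41%.
May: labor force = 160.48 + 7.13 = 167.61; u = 7.13/167.61 = 4.25%.
Change = 4.25% − 4.41% = −0.16 pp.

The unemployment rate changed by −0.16 percentage points.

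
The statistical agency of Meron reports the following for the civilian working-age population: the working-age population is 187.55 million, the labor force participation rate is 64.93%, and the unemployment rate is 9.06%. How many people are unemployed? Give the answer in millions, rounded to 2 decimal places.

Labor force = 0.6493 × 187.55 = 121.78 million.
Unemployed = 0.0906 × 121.78 ≈ 11.03 million.

About 11.03 million are unemployed.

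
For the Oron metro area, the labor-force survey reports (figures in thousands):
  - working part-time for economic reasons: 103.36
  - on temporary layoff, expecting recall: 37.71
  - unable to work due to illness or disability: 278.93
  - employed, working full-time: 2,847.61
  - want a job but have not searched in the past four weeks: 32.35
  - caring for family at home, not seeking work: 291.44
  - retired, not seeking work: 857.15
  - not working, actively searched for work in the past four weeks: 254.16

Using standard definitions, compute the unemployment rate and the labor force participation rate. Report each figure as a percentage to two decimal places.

Employed = 103.36 + 2,847.61 = 2,950.97 thousand (anyone who worked, including part-time for economic reasons, counts as employed).
Unemployed = 37.71 + 254.16 = 291.87 thousand (jobless and actively searching, or on temporary layoff).
Labor force = 2,950.97 + 291.87 = 3,242.84 thousand.
Not in labor force = 278.93 + 32.35 + 291.44 + 857.15 = 1,459.87 thousand (those not working and not actively searching are outside the labor force — including those who want a job but have given up searching).
Civilian working-age population = 3,242.84 + 1,459.87 = 4,702.71 thousand.
Unemployment rate = 291.87 / 3,242.84 = 9.00%.
Labor force participation rate = 3,242.84 / 4,702.71 = 68.96%.

Unemployment rate ≈ 9.00%; labor force participation rate ≈ 68.96%.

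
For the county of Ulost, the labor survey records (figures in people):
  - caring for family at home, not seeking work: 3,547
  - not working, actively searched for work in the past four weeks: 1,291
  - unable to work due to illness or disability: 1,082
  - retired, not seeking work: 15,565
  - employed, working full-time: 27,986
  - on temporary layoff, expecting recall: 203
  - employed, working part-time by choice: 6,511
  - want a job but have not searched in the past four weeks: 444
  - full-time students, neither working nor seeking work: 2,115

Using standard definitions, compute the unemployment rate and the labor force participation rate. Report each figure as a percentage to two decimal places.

Unemployment rate ≈ 4.15%; labor force participation rate ≈ 61.27%.

Employed = 27,986 + 6,511 = 34,497.
Unemployed = 1,291 + 203 = 1,494 (jobless and actively searching, or on temporary layoff).
Labor force = 34,497 + 1,494 = 35,991.
Not in labor force = 3,547 + 1,082 + 15,565 + 444 + 2,115 = 22,753 (those not working and not actively searching are outside the labor force — including those who want a job but have given up searching).
Civilian working-age population = 35,991 + 22,753 = 58,744.
Unemployment rate = 1,494 / 35,991 = 4.15%.
Labor force participation rate = 35,991 / 58,744 = 61.27%.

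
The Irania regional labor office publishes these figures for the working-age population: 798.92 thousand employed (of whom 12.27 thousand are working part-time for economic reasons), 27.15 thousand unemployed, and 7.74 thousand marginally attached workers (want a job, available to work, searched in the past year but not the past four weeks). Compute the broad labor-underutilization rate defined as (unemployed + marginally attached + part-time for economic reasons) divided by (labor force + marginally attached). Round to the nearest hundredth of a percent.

Labor force = 798.92 + 27.15 = 826.07 thousand.
Numerator = 27.15 + 7.74 + 12.27 = 47.16 thousand.
Denominator = 826.07 + 7.74 = 833.81 thousand.
Broad rate = 47.16 / 833.81 = 5.66%.

Broad underutilization rate ≈ 5.66%.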